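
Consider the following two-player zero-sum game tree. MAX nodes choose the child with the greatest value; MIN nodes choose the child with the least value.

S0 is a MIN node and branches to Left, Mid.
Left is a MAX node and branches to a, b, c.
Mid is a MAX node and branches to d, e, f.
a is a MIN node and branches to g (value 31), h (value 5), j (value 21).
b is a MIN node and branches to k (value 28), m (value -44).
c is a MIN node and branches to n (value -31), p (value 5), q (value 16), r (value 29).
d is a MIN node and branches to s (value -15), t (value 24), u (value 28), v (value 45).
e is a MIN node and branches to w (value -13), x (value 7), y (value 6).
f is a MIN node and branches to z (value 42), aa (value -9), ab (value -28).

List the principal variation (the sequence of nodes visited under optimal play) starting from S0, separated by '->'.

S0 -> Mid -> e -> w

a (MIN): min(31, 5, 21) = 5
b (MIN): min(28, -44) = -44
c (MIN): min(-31, 5, 16, 29) = -31
Left (MAX): max(5, -44, -31) = 5
d (MIN): min(-15, 24, 28, 45) = -15
e (MIN): min(-13, 7, 6) = -13
f (MIN): min(42, -9, -28) = -28
Mid (MAX): max(-15, -13, -28) = -13
S0 (MIN): min(5, -13) = -13
At S0, MIN picks Mid (lowest: -13).
At Mid, MAX picks e (highest: -13).
At e, MIN picks w (lowest: -13).
Terminal value -13.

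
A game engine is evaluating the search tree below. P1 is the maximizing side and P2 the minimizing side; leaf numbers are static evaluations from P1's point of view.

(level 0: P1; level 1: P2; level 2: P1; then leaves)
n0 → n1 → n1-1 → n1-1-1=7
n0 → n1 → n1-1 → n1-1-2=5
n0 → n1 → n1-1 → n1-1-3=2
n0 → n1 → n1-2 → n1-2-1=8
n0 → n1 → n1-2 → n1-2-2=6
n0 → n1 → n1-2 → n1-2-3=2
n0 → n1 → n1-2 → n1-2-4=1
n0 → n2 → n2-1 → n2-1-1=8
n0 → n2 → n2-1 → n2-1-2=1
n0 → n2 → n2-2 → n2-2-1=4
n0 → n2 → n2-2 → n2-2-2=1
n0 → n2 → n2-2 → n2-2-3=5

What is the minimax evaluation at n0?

n1-1 (P1): max(7, 5, 2) = 7
n1-2 (P1): max(8, 6, 2, 1) = 8
n1 (P2): min(7, 8) = 7
n2-1 (P1): max(8, 1) = 8
n2-2 (P1): max(4, 1, 5) = 5
n2 (P2): min(8, 5) = 5
n0 (P1): max(7, 5) = 7

7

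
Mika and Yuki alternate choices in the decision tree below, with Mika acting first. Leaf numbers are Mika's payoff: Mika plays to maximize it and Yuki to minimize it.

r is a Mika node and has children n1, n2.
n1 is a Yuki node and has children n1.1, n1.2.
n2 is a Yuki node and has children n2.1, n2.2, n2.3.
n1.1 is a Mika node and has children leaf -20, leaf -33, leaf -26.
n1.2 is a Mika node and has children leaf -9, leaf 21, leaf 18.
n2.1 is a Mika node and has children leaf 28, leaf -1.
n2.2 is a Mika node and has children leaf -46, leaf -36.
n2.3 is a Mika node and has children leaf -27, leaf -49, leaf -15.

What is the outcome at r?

-20

n1.1 (Mika): max(-20, -33, -26) = -20
n1.2 (Mika): max(-9, 21, 18) = 21
n1 (Yuki): min(-20, 21) = -20
n2.1 (Mika): max(28, -1) = 28
n2.2 (Mika): max(-46, -36) = -36
n2.3 (Mika): max(-27, -49, -15) = -15
n2 (Yuki): min(28, -36, -15) = -36
r (Mika): max(-20, -36) = -20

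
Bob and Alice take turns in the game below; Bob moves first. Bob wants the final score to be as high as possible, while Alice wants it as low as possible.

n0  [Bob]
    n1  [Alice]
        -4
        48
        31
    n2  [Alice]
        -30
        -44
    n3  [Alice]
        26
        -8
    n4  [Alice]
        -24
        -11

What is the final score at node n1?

n1 (Alice): min(-4, 48, 31) = -4

-4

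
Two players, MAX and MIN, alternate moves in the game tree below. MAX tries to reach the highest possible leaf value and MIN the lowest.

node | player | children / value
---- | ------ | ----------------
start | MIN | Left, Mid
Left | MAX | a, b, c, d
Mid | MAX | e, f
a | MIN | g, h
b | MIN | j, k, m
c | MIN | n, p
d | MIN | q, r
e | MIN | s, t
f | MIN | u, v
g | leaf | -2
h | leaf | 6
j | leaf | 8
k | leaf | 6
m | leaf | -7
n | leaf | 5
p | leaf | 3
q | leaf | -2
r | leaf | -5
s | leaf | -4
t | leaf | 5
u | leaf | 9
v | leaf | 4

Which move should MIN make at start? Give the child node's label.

a (MIN): min(-2, 6) = -2
b (MIN): min(8, 6, -7) = -7
c (MIN): min(5, 3) = 3
d (MIN): min(-2, -5) = -5
Left (MAX): max(-2, -7, 3, -5) = 3
e (MIN): min(-4, 5) = -4
f (MIN): min(9, 4) = 4
Mid (MAX): max(-4, 4) = 4
start (MIN): min(3, 4) = 3
MIN at start wants the lowest of {Left=3, Mid=4}, so chooses Left.

Left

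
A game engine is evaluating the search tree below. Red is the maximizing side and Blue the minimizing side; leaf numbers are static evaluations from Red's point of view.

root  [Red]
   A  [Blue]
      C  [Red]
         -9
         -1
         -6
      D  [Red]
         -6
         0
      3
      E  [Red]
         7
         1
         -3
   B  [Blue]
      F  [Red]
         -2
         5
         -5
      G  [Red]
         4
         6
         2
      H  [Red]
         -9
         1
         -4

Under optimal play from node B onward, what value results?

1

F (Red): max(-2, 5, -5) = 5
G (Red): max(4, 6, 2) = 6
H (Red): max(-9, 1, -4) = 1
B (Blue): min(5, 6, 1) = 1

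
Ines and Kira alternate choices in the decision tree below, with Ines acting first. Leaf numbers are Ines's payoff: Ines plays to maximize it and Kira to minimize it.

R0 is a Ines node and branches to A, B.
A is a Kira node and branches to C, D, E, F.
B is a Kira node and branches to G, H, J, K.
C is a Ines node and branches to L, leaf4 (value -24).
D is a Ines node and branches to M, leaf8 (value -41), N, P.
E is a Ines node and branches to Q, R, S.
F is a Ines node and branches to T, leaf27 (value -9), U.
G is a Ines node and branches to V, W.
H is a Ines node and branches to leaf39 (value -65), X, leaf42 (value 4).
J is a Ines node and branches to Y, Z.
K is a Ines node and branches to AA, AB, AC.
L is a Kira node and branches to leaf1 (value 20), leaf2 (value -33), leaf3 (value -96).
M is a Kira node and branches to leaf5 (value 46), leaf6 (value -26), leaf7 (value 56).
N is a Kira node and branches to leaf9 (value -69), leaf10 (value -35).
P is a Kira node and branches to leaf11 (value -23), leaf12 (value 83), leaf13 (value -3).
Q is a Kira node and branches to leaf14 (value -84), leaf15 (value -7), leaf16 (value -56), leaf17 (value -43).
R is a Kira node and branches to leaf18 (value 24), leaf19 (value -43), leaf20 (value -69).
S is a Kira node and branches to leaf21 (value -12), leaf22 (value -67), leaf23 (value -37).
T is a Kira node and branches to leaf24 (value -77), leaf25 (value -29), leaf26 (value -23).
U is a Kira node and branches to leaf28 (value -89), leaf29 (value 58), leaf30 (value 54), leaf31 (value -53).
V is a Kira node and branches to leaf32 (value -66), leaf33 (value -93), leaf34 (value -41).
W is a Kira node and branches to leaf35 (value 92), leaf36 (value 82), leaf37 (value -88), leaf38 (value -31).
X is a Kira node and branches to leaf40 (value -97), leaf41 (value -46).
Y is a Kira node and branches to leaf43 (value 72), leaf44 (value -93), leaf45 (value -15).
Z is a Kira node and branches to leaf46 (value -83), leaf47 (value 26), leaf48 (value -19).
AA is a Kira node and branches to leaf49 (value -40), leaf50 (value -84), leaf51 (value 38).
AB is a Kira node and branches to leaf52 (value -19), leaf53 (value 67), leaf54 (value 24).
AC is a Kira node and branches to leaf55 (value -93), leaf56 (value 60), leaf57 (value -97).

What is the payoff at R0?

-67

L (Kira): min(20, -33, -96) = -96
C (Ines): max(-96, -24) = -24
M (Kira): min(46, -26, 56) = -26
N (Kira): min(-69, -35) = -69
P (Kira): min(-23, 83, -3) = -23
D (Ines): max(-26, -41, -69, -23) = -23
Q (Kira): min(-84, -7, -56, -43) = -84
R (Kira): min(24, -43, -69) = -69
S (Kira): min(-12, -67, -37) = -67
E (Ines): max(-84, -69, -67) = -67
T (Kira): min(-77, -29, -23) = -77
U (Kira): min(-89, 58, 54, -53) = -89
F (Ines): max(-77, -9, -89) = -9
A (Kira): min(-24, -23, -67, -9) = -67
V (Kira): min(-66, -93, -41) = -93
W (Kira): min(92, 82, -88, -31) = -88
G (Ines): max(-93, -88) = -88
X (Kira): min(-97, -46) = -97
H (Ines): max(-65, -97, 4) = 4
Y (Kira): min(72, -93, -15) = -93
Z (Kira): min(-83, 26, -19) = -83
J (Ines): max(-93, -83) = -83
AA (Kira): min(-40, -84, 38) = -84
AB (Kira): min(-19, 67, 24) = -19
AC (Kira): min(-93, 60, -97) = -97
K (Ines): max(-84, -19, -97) = -19
B (Kira): min(-88, 4, -83, -19) = -88
R0 (Ines): max(-67, -88) = -67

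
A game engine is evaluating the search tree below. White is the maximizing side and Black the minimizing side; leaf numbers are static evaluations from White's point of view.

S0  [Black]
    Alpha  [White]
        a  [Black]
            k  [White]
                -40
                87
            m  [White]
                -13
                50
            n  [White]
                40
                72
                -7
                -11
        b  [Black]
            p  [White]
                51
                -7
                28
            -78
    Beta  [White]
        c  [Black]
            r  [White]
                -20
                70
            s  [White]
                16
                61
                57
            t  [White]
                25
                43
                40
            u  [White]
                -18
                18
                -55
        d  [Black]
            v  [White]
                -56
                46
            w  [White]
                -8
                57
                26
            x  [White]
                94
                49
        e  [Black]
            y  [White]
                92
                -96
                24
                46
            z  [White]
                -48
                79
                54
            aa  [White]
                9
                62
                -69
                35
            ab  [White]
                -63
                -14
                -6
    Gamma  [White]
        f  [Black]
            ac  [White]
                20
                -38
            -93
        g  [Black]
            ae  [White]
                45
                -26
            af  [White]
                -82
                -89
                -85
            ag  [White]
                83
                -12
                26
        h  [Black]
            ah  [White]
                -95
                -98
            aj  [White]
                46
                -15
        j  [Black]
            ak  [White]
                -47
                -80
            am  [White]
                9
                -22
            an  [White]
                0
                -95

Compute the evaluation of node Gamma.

ac (White): max(20, -38) = 20
f (Black): min(20, -93) = -93
ae (White): max(45, -26) = 45
af (White): max(-82, -89, -85) = -82
ag (White): max(83, -12, 26) = 83
g (Black): min(45, -82, 83) = -82
ah (White): max(-95, -98) = -95
aj (White): max(46, -15) = 46
h (Black): min(-95, 46) = -95
ak (White): max(-47, -80) = -47
am (White): max(9, -22) = 9
an (White): max(0, -95) = 0
j (Black): min(-47, 9, 0) = -47
Gamma (White): max(-93, -82, -95, -47) = -47

-47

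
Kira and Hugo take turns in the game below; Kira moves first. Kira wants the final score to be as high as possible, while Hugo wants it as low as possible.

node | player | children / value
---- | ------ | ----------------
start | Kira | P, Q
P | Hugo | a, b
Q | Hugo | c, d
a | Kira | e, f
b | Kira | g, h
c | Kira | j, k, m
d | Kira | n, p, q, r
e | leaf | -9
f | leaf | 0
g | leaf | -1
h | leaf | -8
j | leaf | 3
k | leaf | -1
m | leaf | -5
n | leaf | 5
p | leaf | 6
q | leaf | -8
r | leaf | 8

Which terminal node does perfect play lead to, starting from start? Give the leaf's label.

a (Kira): max(-9, 0) = 0
b (Kira): max(-1, -8) = -1
P (Hugo): min(0, -1) = -1
c (Kira): max(3, -1, -5) = 3
d (Kira): max(5, 6, -8, 8) = 8
Q (Hugo): min(3, 8) = 3
start (Kira): max(-1, 3) = 3
At start, Kira picks Q (highest: 3).
At Q, Hugo picks c (lowest: 3).
At c, Kira picks j (highest: 3).
Terminal value 3.

j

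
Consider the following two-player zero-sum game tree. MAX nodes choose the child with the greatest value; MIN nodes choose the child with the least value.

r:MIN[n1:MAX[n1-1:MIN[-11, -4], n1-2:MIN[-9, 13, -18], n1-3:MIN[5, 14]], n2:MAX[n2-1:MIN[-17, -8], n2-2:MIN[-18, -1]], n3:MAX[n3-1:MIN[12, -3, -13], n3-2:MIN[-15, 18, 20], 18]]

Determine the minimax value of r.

n1-1 (MIN): min(-11, -4) = -11
n1-2 (MIN): min(-9, 13, -18) = -18
n1-3 (MIN): min(5, 14) = 5
n1 (MAX): max(-11, -18, 5) = 5
n2-1 (MIN): min(-17, -8) = -17
n2-2 (MIN): min(-18, -1) = -18
n2 (MAX): max(-17, -18) = -17
n3-1 (MIN): min(12, -3, -13) = -13
n3-2 (MIN): min(-15, 18, 20) = -15
n3 (MAX): max(-13, -15, 18) = 18
r (MIN): min(5, -17, 18) = -17

-17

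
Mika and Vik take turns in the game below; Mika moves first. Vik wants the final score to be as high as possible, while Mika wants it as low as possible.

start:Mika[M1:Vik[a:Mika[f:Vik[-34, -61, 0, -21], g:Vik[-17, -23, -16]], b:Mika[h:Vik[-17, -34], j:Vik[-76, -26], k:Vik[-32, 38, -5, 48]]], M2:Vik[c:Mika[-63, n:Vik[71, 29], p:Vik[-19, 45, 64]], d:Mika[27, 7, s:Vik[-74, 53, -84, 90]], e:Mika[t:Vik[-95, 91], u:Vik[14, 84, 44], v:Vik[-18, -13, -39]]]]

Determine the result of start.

f (Vik): max(-34, -61, 0, -21) = 0
g (Vik): max(-17, -23, -16) = -16
a (Mika): min(0, -16) = -16
h (Vik): max(-17, -34) = -17
j (Vik): max(-76, -26) = -26
k (Vik): max(-32, 38, -5, 48) = 48
b (Mika): min(-17, -26, 48) = -26
M1 (Vik): max(-16, -26) = -16
n (Vik): max(71, 29) = 71
p (Vik): max(-19, 45, 64) = 64
c (Mika): min(-63, 71, 64) = -63
s (Vik): max(-74, 53, -84, 90) = 90
d (Mika): min(27, 7, 90) = 7
t (Vik): max(-95, 91) = 91
u (Vik): max(14, 84, 44) = 84
v (Vik): max(-18, -13, -39) = -13
e (Mika): min(91, 84, -13) = -13
M2 (Vik): max(-63, 7, -13) = 7
start (Mika): min(-16, 7) = -16

-16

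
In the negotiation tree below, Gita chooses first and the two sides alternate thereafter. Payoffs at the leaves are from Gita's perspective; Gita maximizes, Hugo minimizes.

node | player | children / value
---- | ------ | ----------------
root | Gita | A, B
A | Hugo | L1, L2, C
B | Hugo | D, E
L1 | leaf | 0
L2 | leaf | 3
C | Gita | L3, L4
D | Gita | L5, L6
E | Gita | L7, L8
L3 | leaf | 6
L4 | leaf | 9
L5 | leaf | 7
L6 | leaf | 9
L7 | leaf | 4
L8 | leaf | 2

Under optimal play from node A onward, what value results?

C (Gita): max(6, 9) = 9
A (Hugo): min(0, 3, 9) = 0

0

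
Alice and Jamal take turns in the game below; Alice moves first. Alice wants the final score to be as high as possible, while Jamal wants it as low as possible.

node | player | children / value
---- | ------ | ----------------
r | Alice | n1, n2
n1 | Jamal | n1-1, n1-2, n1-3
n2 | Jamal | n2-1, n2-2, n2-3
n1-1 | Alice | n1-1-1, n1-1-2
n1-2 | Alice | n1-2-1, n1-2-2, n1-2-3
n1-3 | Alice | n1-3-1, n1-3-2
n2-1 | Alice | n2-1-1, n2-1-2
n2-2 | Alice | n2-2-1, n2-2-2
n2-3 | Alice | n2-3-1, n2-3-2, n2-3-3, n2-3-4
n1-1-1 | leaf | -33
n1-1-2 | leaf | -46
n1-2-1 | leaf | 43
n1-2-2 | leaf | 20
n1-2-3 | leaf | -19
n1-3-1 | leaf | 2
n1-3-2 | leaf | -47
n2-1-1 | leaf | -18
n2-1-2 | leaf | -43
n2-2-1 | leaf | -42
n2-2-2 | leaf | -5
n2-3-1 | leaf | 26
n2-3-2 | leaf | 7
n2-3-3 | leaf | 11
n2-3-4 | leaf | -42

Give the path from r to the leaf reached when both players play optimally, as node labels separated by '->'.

r -> n2 -> n2-1 -> n2-1-1

n1-1 (Alice): max(-33, -46) = -33
n1-2 (Alice): max(43, 20, -19) = 43
n1-3 (Alice): max(2, -47) = 2
n1 (Jamal): min(-33, 43, 2) = -33
n2-1 (Alice): max(-18, -43) = -18
n2-2 (Alice): max(-42, -5) = -5
n2-3 (Alice): max(26, 7, 11, -42) = 26
n2 (Jamal): min(-18, -5, 26) = -18
r (Alice): max(-33, -18) = -18
At r, Alice picks n2 (highest: -18).
At n2, Jamal picks n2-1 (lowest: -18).
At n2-1, Alice picks n2-1-1 (highest: -18).
Terminal value -18.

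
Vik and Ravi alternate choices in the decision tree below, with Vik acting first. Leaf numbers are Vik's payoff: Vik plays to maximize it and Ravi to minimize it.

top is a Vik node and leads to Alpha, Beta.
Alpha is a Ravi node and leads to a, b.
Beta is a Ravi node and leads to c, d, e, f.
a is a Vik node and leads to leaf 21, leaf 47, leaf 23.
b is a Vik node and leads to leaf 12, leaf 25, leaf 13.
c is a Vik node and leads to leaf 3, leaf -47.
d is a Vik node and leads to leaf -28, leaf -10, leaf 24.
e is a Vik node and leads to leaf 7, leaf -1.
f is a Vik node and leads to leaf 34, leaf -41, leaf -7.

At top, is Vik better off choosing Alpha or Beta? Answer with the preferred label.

a (Vik): max(21, 47, 23) = 47
b (Vik): max(12, 25, 13) = 25
Alpha (Ravi): min(47, 25) = 25
c (Vik): max(3, -47) = 3
d (Vik): max(-28, -10, 24) = 24
e (Vik): max(7, -1) = 7
f (Vik): max(34, -41, -7) = 34
Beta (Ravi): min(3, 24, 7, 34) = 3
Vik prefers the higher value; Alpha=25, Beta=3. Alpha is better since 25 > 3.

Alpha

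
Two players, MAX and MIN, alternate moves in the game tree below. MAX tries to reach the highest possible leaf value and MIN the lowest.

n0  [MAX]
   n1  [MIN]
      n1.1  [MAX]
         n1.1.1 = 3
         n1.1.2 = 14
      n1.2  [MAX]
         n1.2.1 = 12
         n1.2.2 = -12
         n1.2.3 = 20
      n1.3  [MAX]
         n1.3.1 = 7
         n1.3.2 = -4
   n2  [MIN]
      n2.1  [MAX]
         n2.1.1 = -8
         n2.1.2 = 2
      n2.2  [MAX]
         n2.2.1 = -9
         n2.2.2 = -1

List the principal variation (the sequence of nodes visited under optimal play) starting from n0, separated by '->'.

n1.1 (MAX): max(3, 14) = 14
n1.2 (MAX): max(12, -12, 20) = 20
n1.3 (MAX): max(7, -4) = 7
n1 (MIN): min(14, 20, 7) = 7
n2.1 (MAX): max(-8, 2) = 2
n2.2 (MAX): max(-9, -1) = -1
n2 (MIN): min(2, -1) = -1
n0 (MAX): max(7, -1) = 7
At n0, MAX picks n1 (highest: 7).
At n1, MIN picks n1.3 (lowest: 7).
At n1.3, MAX picks n1.3.1 (highest: 7).
Terminal value 7.

n0 -> n1 -> n1.3 -> n1.3.1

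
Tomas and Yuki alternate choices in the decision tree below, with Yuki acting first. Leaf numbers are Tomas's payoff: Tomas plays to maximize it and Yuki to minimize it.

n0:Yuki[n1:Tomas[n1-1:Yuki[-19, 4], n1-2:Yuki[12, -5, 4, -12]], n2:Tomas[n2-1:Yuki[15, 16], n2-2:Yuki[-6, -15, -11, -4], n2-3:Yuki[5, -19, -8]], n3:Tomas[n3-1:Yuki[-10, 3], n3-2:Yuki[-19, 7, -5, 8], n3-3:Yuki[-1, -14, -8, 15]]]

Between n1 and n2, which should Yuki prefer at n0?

n1

n1-1 (Yuki): min(-19, 4) = -19
n1-2 (Yuki): min(12, -5, 4, -12) = -12
n1 (Tomas): max(-19, -12) = -12
n2-1 (Yuki): min(15, 16) = 15
n2-2 (Yuki): min(-6, -15, -11, -4) = -15
n2-3 (Yuki): min(5, -19, -8) = -19
n2 (Tomas): max(15, -15, -19) = 15
Yuki prefers the lower value; n1=-12, n2=15. n1 is better since -12 < 15.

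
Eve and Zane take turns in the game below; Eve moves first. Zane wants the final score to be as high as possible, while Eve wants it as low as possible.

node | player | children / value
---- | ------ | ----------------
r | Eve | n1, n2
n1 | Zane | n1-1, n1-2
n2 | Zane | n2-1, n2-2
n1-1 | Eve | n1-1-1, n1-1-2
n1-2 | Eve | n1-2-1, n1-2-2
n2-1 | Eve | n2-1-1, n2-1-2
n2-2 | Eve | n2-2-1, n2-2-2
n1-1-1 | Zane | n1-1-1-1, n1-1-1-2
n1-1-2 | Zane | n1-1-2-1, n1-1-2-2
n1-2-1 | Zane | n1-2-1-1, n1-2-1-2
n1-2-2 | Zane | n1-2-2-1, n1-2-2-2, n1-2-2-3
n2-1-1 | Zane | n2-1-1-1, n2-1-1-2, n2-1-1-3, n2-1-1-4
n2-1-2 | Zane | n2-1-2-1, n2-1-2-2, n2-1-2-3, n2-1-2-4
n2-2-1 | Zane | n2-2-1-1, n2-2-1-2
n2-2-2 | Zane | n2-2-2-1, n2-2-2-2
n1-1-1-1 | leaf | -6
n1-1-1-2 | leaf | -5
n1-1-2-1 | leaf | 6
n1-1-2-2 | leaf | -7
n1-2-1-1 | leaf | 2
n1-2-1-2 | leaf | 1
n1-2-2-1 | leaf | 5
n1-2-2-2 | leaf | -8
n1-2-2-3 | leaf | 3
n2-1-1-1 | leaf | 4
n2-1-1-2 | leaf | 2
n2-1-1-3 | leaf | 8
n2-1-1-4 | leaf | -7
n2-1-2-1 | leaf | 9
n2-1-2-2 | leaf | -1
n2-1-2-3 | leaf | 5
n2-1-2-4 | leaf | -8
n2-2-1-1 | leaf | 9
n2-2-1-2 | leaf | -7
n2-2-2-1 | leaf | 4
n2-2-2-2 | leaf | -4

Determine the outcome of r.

n1-1-1 (Zane): max(-6, -5) = -5
n1-1-2 (Zane): max(6, -7) = 6
n1-1 (Eve): min(-5, 6) = -5
n1-2-1 (Zane): max(2, 1) = 2
n1-2-2 (Zane): max(5, -8, 3) = 5
n1-2 (Eve): min(2, 5) = 2
n1 (Zane): max(-5, 2) = 2
n2-1-1 (Zane): max(4, 2, 8, -7) = 8
n2-1-2 (Zane): max(9, -1, 5, -8) = 9
n2-1 (Eve): min(8, 9) = 8
n2-2-1 (Zane): max(9, -7) = 9
n2-2-2 (Zane): max(4, -4) = 4
n2-2 (Eve): min(9, 4) = 4
n2 (Zane): max(8, 4) = 8
r (Eve): min(2, 8) = 2

2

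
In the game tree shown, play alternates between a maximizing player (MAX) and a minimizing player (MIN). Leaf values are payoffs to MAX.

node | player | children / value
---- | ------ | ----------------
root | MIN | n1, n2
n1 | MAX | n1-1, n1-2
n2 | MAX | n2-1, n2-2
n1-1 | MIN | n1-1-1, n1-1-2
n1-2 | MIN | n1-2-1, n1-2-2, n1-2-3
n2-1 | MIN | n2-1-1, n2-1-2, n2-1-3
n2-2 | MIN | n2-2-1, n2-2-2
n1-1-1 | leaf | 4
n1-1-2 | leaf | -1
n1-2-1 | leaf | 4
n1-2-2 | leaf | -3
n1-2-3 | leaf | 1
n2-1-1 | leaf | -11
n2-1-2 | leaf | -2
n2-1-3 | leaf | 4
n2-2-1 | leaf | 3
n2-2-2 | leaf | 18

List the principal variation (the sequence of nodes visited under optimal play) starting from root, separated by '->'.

n1-1 (MIN): min(4, -1) = -1
n1-2 (MIN): min(4, -3, 1) = -3
n1 (MAX): max(-1, -3) = -1
n2-1 (MIN): min(-11, -2, 4) = -11
n2-2 (MIN): min(3, 18) = 3
n2 (MAX): max(-11, 3) = 3
root (MIN): min(-1, 3) = -1
At root, MIN picks n1 (lowest: -1).
At n1, MAX picks n1-1 (highest: -1).
At n1-1, MIN picks n1-1-2 (lowest: -1).
Terminal value -1.

root -> n1 -> n1-1 -> n1-1-2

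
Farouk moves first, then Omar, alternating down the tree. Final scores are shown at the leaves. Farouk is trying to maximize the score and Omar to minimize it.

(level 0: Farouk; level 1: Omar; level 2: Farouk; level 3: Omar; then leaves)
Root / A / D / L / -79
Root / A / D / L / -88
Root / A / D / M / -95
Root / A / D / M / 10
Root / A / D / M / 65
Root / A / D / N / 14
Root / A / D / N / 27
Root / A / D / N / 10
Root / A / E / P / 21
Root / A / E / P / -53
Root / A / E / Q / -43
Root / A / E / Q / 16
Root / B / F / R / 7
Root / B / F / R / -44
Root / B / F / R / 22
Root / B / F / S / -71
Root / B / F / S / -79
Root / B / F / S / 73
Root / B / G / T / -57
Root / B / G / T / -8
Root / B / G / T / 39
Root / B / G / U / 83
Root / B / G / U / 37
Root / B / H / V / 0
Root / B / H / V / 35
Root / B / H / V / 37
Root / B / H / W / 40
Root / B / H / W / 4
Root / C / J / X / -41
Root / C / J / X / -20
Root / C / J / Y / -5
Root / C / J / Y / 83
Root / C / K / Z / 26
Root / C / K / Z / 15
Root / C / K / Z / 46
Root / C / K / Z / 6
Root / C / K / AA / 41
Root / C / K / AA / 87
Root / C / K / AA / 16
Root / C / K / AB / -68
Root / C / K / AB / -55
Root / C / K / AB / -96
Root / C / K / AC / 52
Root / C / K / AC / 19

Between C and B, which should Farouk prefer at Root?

X (Omar): min(-41, -20) = -41
Y (Omar): min(-5, 83) = -5
J (Farouk): max(-41, -5) = -5
Z (Omar): min(26, 15, 46, 6) = 6
AA (Omar): min(41, 87, 16) = 16
AB (Omar): min(-68, -55, -96) = -96
AC (Omar): min(52, 19) = 19
K (Farouk): max(6, 16, -96, 19) = 19
C (Omar): min(-5, 19) = -5
R (Omar): min(7, -44, 22) = -44
S (Omar): min(-71, -79, 73) = -79
F (Farouk): max(-44, -79) = -44
T (Omar): min(-57, -8, 39) = -57
U (Omar): min(83, 37) = 37
G (Farouk): max(-57, 37) = 37
V (Omar): min(0, 35, 37) = 0
W (Omar): min(40, 4) = 4
H (Farouk): max(0, 4) = 4
B (Omar): min(-44, 37, 4) = -44
Farouk prefers the higher value; C=-5, B=-44. C is better since -5 > -44.

C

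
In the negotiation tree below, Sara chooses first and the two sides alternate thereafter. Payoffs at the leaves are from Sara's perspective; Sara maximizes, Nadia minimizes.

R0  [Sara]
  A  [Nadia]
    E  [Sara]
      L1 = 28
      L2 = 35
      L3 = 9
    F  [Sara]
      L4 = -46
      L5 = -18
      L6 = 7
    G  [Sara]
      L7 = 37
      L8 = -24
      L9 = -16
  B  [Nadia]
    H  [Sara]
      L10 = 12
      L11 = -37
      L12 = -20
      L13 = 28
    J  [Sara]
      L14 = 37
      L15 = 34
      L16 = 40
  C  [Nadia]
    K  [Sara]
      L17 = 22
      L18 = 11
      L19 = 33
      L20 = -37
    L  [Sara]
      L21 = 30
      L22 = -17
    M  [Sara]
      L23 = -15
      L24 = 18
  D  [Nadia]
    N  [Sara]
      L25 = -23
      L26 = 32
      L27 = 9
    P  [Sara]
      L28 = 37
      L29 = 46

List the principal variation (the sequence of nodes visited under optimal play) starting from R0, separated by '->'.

E (Sara): max(28, 35, 9) = 35
F (Sara): max(-46, -18, 7) = 7
G (Sara): max(37, -24, -16) = 37
A (Nadia): min(35, 7, 37) = 7
H (Sara): max(12, -37, -20, 28) = 28
J (Sara): max(37, 34, 40) = 40
B (Nadia): min(28, 40) = 28
K (Sara): max(22, 11, 33, -37) = 33
L (Sara): max(30, -17) = 30
M (Sara): max(-15, 18) = 18
C (Nadia): min(33, 30, 18) = 18
N (Sara): max(-23, 32, 9) = 32
P (Sara): max(37, 46) = 46
D (Nadia): min(32, 46) = 32
R0 (Sara): max(7, 28, 18, 32) = 32
At R0, Sara picks D (highest: 32).
At D, Nadia picks N (lowest: 32).
At N, Sara picks L26 (highest: 32).
Terminal value 32.

R0 -> D -> N -> L26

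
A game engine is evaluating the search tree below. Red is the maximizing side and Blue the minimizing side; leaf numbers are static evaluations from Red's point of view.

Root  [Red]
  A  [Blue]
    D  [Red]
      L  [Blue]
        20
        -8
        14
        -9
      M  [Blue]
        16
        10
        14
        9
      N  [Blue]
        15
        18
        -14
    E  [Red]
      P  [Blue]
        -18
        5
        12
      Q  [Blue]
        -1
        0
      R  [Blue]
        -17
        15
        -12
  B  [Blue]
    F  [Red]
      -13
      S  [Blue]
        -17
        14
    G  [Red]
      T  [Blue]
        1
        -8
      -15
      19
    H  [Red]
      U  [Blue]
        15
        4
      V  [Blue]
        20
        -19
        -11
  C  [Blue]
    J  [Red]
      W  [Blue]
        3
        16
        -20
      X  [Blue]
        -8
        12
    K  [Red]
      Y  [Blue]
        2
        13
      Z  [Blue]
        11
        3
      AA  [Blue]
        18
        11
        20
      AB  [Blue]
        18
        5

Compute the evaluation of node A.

L (Blue): min(20, -8, 14, -9) = -9
M (Blue): min(16, 10, 14, 9) = 9
N (Blue): min(15, 18, -14) = -14
D (Red): max(-9, 9, -14) = 9
P (Blue): min(-18, 5, 12) = -18
Q (Blue): min(-1, 0) = -1
R (Blue): min(-17, 15, -12) = -17
E (Red): max(-18, -1, -17) = -1
A (Blue): min(9, -1) = -1

-1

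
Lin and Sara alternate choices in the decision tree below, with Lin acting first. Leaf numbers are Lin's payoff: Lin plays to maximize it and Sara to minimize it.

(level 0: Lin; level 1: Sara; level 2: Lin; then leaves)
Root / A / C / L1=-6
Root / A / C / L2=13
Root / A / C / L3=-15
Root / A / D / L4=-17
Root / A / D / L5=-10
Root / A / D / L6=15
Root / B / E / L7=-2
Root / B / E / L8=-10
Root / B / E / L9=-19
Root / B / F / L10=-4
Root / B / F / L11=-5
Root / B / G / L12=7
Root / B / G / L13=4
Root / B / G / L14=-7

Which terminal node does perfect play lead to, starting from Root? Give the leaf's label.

C (Lin): max(-6, 13, -15) = 13
D (Lin): max(-17, -10, 15) = 15
A (Sara): min(13, 15) = 13
E (Lin): max(-2, -10, -19) = -2
F (Lin): max(-4, -5) = -4
G (Lin): max(7, 4, -7) = 7
B (Sara): min(-2, -4, 7) = -4
Root (Lin): max(13, -4) = 13
At Root, Lin picks A (highest: 13).
At A, Sara picks C (lowest: 13).
At C, Lin picks L2 (highest: 13).
Terminal value 13.

L2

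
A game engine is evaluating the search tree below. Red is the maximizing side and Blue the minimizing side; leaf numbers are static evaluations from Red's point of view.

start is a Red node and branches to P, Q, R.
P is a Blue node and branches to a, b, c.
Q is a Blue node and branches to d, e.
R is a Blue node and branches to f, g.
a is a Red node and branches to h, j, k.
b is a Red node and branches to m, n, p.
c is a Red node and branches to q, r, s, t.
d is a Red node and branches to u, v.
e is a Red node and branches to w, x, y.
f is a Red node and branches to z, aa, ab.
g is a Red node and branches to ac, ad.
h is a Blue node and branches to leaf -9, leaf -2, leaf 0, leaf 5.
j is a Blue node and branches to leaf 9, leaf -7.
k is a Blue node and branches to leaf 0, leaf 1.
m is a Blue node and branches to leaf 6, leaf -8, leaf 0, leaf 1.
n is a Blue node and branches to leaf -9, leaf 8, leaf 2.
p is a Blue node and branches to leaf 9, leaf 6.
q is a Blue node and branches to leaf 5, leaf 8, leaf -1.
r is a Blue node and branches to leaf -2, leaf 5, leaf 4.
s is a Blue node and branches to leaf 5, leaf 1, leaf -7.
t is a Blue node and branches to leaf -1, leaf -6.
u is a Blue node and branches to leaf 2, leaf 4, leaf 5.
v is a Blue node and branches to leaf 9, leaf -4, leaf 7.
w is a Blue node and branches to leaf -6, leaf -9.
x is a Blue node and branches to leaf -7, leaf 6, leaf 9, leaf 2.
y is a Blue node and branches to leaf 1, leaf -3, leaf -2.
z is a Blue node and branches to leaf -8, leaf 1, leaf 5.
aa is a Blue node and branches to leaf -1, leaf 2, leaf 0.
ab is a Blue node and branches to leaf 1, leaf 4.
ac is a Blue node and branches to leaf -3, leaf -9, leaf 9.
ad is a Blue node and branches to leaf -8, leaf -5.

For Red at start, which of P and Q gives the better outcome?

h (Blue): min(-9, -2, 0, 5) = -9
j (Blue): min(9, -7) = -7
k (Blue): min(0, 1) = 0
a (Red): max(-9, -7, 0) = 0
m (Blue): min(6, -8, 0, 1) = -8
n (Blue): min(-9, 8, 2) = -9
p (Blue): min(9, 6) = 6
b (Red): max(-8, -9, 6) = 6
q (Blue): min(5, 8, -1) = -1
r (Blue): min(-2, 5, 4) = -2
s (Blue): min(5, 1, -7) = -7
t (Blue): min(-1, -6) = -6
c (Red): max(-1, -2, -7, -6) = -1
P (Blue): min(0, 6, -1) = -1
u (Blue): min(2, 4, 5) = 2
v (Blue): min(9, -4, 7) = -4
d (Red): max(2, -4) = 2
w (Blue): min(-6, -9) = -9
x (Blue): min(-7, 6, 9, 2) = -7
y (Blue): min(1, -3, -2) = -3
e (Red): max(-9, -7, -3) = -3
Q (Blue): min(2, -3) = -3
Red prefers the higher value; P=-1, Q=-3. P is better since -1 > -3.

P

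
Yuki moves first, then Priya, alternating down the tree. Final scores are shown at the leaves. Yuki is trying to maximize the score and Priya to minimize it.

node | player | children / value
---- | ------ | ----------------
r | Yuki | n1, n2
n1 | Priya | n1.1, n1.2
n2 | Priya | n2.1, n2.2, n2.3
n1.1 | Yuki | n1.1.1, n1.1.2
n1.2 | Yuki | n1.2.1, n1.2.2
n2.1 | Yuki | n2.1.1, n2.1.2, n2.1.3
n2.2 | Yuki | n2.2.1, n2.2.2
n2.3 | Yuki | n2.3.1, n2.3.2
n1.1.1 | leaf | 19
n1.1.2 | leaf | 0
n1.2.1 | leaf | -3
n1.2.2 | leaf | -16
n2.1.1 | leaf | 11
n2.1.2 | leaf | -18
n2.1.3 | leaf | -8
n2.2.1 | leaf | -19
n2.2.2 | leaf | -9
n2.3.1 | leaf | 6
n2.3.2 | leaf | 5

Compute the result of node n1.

n1.1 (Yuki): max(19, 0) = 19
n1.2 (Yuki): max(-3, -16) = -3
n1 (Priya): min(19, -3) = -3

-3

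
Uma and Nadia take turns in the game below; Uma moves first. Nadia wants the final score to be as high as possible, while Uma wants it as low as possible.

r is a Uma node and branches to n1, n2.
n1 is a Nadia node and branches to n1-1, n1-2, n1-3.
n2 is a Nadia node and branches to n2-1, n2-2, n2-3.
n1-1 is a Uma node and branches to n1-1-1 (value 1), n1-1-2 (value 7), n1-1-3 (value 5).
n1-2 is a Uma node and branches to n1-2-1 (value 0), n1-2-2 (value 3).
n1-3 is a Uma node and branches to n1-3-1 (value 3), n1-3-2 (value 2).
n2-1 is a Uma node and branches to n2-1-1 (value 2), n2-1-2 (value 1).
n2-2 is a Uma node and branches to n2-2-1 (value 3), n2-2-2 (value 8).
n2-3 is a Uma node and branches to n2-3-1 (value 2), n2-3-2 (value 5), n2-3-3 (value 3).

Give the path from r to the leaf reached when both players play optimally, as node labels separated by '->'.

r -> n1 -> n1-3 -> n1-3-2

n1-1 (Uma): min(1, 7, 5) = 1
n1-2 (Uma): min(0, 3) = 0
n1-3 (Uma): min(3, 2) = 2
n1 (Nadia): max(1, 0, 2) = 2
n2-1 (Uma): min(2, 1) = 1
n2-2 (Uma): min(3, 8) = 3
n2-3 (Uma): min(2, 5, 3) = 2
n2 (Nadia): max(1, 3, 2) = 3
r (Uma): min(2, 3) = 2
At r, Uma picks n1 (lowest: 2).
At n1, Nadia picks n1-3 (highest: 2).
At n1-3, Uma picks n1-3-2 (lowest: 2).
Terminal value 2.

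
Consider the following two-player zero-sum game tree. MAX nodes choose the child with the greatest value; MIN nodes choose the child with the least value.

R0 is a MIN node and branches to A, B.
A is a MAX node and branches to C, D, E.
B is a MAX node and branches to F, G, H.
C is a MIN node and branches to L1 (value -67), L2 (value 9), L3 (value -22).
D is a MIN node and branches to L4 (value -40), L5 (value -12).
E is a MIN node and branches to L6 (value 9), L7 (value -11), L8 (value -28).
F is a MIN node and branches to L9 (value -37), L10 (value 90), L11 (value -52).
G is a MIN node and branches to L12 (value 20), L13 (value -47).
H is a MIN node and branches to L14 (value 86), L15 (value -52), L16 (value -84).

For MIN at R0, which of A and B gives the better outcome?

B

C (MIN): min(-67, 9, -22) = -67
D (MIN): min(-40, -12) = -40
E (MIN): min(9, -11, -28) = -28
A (MAX): max(-67, -40, -28) = -28
F (MIN): min(-37, 90, -52) = -52
G (MIN): min(20, -47) = -47
H (MIN): min(86, -52, -84) = -84
B (MAX): max(-52, -47, -84) = -47
MIN prefers the lower value; A=-28, B=-47. B is better since -47 < -28.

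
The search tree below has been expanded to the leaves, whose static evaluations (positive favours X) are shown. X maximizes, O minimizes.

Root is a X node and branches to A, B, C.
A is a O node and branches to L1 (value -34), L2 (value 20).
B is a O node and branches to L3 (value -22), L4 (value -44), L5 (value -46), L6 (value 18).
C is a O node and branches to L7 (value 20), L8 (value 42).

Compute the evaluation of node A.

-34

A (O): min(-34, 20) = -34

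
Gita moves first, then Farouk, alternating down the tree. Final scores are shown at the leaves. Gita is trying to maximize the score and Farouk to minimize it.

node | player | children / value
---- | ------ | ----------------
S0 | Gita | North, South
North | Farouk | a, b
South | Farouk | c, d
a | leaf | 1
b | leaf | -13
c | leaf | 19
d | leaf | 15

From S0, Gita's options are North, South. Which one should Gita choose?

South

North (Farouk): min(1, -13) = -13
South (Farouk): min(19, 15) = 15
S0 (Gita): max(-13, 15) = 15
Gita at S0 wants the highest of {North=-13, South=15}, so chooses South.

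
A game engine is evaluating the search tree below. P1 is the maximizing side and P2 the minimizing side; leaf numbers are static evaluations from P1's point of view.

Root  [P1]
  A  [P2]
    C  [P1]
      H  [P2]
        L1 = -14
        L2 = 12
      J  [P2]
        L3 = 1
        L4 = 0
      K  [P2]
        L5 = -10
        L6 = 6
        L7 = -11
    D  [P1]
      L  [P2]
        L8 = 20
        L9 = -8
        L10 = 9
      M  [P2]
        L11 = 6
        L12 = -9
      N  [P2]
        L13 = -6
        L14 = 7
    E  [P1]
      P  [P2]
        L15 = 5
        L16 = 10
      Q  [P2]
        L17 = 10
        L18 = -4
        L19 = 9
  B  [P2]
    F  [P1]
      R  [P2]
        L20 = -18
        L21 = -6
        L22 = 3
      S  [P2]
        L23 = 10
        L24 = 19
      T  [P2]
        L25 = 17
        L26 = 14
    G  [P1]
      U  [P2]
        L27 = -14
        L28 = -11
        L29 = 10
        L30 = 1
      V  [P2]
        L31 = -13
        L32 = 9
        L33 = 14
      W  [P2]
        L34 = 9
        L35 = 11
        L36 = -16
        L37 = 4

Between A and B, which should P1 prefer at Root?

A

H (P2): min(-14, 12) = -14
J (P2): min(1, 0) = 0
K (P2): min(-10, 6, -11) = -11
C (P1): max(-14, 0, -11) = 0
L (P2): min(20, -8, 9) = -8
M (P2): min(6, -9) = -9
N (P2): min(-6, 7) = -6
D (P1): max(-8, -9, -6) = -6
P (P2): min(5, 10) = 5
Q (P2): min(10, -4, 9) = -4
E (P1): max(5, -4) = 5
A (P2): min(0, -6, 5) = -6
R (P2): min(-18, -6, 3) = -18
S (P2): min(10, 19) = 10
T (P2): min(17, 14) = 14
F (P1): max(-18, 10, 14) = 14
U (P2): min(-14, -11, 10, 1) = -14
V (P2): min(-13, 9, 14) = -13
W (P2): min(9, 11, -16, 4) = -16
G (P1): max(-14, -13, -16) = -13
B (P2): min(14, -13) = -13
P1 prefers the higher value; A=-6, B=-13. A is better since -6 > -13.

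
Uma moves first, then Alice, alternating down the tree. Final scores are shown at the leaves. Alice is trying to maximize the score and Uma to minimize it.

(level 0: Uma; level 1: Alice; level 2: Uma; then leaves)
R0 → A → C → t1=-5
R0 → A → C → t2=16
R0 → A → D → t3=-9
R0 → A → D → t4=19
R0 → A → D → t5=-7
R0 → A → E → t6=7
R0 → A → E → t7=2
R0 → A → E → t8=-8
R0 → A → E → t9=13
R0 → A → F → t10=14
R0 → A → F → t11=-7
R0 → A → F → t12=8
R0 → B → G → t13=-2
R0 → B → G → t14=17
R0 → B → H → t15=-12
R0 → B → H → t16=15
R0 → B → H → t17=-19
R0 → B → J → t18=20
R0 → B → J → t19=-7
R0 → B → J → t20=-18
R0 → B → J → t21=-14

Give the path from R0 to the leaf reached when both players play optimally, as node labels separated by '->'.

C (Uma): min(-5, 16) = -5
D (Uma): min(-9, 19, -7) = -9
E (Uma): min(7, 2, -8, 13) = -8
F (Uma): min(14, -7, 8) = -7
A (Alice): max(-5, -9, -8, -7) = -5
G (Uma): min(-2, 17) = -2
H (Uma): min(-12, 15, -19) = -19
J (Uma): min(20, -7, -18, -14) = -18
B (Alice): max(-2, -19, -18) = -2
R0 (Uma): min(-5, -2) = -5
At R0, Uma picks A (lowest: -5).
At A, Alice picks C (highest: -5).
At C, Uma picks t1 (lowest: -5).
Terminal value -5.

R0 -> A -> C -> t1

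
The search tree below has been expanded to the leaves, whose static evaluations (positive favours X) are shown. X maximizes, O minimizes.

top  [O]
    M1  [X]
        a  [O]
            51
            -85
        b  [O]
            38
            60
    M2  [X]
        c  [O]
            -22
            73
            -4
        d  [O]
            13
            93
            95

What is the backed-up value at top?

13

a (O): min(51, -85) = -85
b (O): min(38, 60) = 38
M1 (X): max(-85, 38) = 38
c (O): min(-22, 73, -4) = -22
d (O): min(13, 93, 95) = 13
M2 (X): max(-22, 13) = 13
top (O): min(38, 13) = 13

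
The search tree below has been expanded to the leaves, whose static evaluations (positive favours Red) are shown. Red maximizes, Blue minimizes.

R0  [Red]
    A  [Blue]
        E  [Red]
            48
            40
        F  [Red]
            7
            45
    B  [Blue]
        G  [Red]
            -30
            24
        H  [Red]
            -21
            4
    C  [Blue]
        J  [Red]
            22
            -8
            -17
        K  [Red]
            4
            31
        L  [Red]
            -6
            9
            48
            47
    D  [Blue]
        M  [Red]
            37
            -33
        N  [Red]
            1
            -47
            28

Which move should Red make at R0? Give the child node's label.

E (Red): max(48, 40) = 48
F (Red): max(7, 45) = 45
A (Blue): min(48, 45) = 45
G (Red): max(-30, 24) = 24
H (Red): max(-21, 4) = 4
B (Blue): min(24, 4) = 4
J (Red): max(22, -8, -17) = 22
K (Red): max(4, 31) = 31
L (Red): max(-6, 9, 48, 47) = 48
C (Blue): min(22, 31, 48) = 22
M (Red): max(37, -33) = 37
N (Red): max(1, -47, 28) = 28
D (Blue): min(37, 28) = 28
R0 (Red): max(45, 4, 22, 28) = 45
Red at R0 wants the highest of {A=45, B=4, C=22, D=28}, so chooses A.

A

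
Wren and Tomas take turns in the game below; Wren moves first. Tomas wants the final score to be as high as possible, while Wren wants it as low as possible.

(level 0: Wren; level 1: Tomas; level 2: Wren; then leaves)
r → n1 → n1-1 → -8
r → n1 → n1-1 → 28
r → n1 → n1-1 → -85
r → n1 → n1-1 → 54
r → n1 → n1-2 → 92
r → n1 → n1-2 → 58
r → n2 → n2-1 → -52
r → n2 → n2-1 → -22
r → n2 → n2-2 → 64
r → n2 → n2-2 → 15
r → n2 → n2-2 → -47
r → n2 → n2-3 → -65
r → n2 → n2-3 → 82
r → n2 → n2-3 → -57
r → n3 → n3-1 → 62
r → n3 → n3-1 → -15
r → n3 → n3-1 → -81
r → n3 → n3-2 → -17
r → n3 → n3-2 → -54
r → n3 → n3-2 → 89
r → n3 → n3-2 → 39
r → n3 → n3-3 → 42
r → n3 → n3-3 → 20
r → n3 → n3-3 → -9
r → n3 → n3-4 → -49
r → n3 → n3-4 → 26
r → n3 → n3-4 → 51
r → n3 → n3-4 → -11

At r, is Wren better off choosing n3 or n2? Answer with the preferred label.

n2

n3-1 (Wren): min(62, -15, -81) = -81
n3-2 (Wren): min(-17, -54, 89, 39) = -54
n3-3 (Wren): min(42, 20, -9) = -9
n3-4 (Wren): min(-49, 26, 51, -11) = -49
n3 (Tomas): max(-81, -54, -9, -49) = -9
n2-1 (Wren): min(-52, -22) = -52
n2-2 (Wren): min(64, 15, -47) = -47
n2-3 (Wren): min(-65, 82, -57) = -65
n2 (Tomas): max(-52, -47, -65) = -47
Wren prefers the lower value; n3=-9, n2=-47. n2 is better since -47 < -9.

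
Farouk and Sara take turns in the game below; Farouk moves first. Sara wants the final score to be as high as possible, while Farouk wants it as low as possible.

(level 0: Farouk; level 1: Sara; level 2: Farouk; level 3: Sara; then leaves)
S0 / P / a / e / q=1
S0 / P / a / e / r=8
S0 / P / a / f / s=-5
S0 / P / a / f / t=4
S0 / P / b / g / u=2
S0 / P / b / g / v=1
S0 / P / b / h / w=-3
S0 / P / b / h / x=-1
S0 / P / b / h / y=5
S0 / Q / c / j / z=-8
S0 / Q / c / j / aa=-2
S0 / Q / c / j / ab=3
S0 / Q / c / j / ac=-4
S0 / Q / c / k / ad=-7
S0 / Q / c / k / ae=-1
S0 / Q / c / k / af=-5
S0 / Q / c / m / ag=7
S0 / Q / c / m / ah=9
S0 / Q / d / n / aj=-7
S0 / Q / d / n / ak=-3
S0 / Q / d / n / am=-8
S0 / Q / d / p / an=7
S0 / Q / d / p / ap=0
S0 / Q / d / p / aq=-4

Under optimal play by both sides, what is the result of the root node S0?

-1

e (Sara): max(1, 8) = 8
f (Sara): max(-5, 4) = 4
a (Farouk): min(8, 4) = 4
g (Sara): max(2, 1) = 2
h (Sara): max(-3, -1, 5) = 5
b (Farouk): min(2, 5) = 2
P (Sara): max(4, 2) = 4
j (Sara): max(-8, -2, 3, -4) = 3
k (Sara): max(-7, -1, -5) = -1
m (Sara): max(7, 9) = 9
c (Farouk): min(3, -1, 9) = -1
n (Sara): max(-7, -3, -8) = -3
p (Sara): max(7, 0, -4) = 7
d (Farouk): min(-3, 7) = -3
Q (Sara): max(-1, -3) = -1
S0 (Farouk): min(4, -1) = -1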